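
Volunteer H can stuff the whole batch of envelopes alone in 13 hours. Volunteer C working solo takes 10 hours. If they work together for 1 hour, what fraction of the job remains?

Combined rate: 1/13 + 1/10 = (10 + 13)/130 = 23/130 per hour.
In 1 hour they complete 1·23/130 = 23/130 of the job.
So 107/130 remains.

107/130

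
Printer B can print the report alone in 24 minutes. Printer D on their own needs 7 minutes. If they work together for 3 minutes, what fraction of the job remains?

Combined rate: 1/24 + 1/7 = (7 + 24)/168 = 31/168 per minute.
In 3 minutes they complete 3·31/168 = 31/56 of the job.
So 25/56 remains.

25/56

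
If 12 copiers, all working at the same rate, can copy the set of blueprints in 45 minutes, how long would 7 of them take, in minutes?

Total work is 12·45 = 540 copier-minutes.
With 7 copiers: 540/7 minutes.

540/7 minutes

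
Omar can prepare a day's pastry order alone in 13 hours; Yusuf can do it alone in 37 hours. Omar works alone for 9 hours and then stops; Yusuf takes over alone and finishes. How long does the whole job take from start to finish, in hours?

265/13 hours

In 9 hours Omar does 9/13 of the job, leaving 4/13.
Yusuf works at 1/37 per hour, so finishing takes 4/13 ÷ 1/37 = 148/13 hours.
Total time = 9 + 148/13 = 265/13 hours.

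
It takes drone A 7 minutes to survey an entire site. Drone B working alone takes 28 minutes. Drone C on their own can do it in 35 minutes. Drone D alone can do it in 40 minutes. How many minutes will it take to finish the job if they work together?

56/13 minutes

Combined rate: 1/7 + 1/28 + 1/35 + 1/40 = (40 + 10 + 8 + 7)/280 = 65/280 = 13/56 per minute.
Time = 1 ÷ (13/56) = 56/13 minutes.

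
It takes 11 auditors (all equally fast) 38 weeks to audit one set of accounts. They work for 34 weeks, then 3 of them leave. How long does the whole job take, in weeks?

One auditor does 1/418 of the job per week.
After 34 weeks with 11 auditors, 17/19 is done (2/19 left).
With 8 auditors the rate is 8/418 = 4/209, so the rest takes 2/19 ÷ 4/209 = 11/2 weeks.
Total = 34 + 11/2 = 79/2 weeks.

79/2 weeks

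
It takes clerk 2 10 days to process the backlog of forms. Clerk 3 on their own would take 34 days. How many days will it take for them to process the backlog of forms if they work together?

Combined rate: 1/10 + 1/34 = (17 + 5)/170 = 22/170 = 11/85 per day.
Time = 1 ÷ (11/85) = 85/11 days.

85/11 days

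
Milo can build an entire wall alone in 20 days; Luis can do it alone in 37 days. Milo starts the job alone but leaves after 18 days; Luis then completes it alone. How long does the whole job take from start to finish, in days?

217/10 days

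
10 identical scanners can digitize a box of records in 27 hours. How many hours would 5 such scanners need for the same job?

54 hours

Total work is 10·27 = 270 scanner-hours.
With 5 scanners: 270/5 = 54 hours.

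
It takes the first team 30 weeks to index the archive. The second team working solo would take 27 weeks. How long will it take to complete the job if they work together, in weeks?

With two workers the combined time is the product over the sum: 30·27/(30+27) = 810/57 = 270/19 weeks.

270/19 weeks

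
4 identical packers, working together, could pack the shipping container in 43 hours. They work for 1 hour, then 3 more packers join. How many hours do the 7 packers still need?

One packer does 1/172 of the job per hour.
After 1 hour with 4 packers, 1/43 is done (42/43 left).
With 7 packers the rate is 7/172, so the rest takes 42/43 ÷ 7/172 = 24 hours.

24 hours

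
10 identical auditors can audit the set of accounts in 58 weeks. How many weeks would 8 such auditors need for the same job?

145/2 weeks

Total work is 10·58 = 580 auditor-weeks.
With 8 auditors: 580/8 = 145/2 weeks.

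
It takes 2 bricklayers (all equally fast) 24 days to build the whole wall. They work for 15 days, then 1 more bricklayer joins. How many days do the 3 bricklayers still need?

One bricklayer does 1/48 of the job per day.
After 15 days with 2 bricklayers, 5/8 is done (3/8 left).
With 3 bricklayers the rate is 3/48 = 1/16, so the rest takes 3/8 ÷ 1/16 = 6 days.

6 days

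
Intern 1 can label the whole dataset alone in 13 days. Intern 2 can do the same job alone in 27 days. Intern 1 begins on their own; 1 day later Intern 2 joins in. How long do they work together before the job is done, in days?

In the first 1 day Intern 1 alone does 1/13 of the job, leaving 12/13.
Once everyone is working, combined rate: 1/13 + 1/27 = (27 + 13)/351 = 40/351 per day.
Remaining 12/13 at 40/351 per day takes 81/10 days.

81/10 days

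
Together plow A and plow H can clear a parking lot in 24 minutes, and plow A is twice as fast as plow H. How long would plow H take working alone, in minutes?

72 minutes

Let plow H's rate be r; then plow A's rate is 2r, so together (2 + 1)r = 3r = 1/24.
Thus r = 1/72 per minute.
Plow H alone: 72 minutes; plow A alone: 36 minutes.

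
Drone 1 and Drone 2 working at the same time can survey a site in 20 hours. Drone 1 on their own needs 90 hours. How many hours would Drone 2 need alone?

180/7 hours

Combined rate is 1/20 per hour.
Known contribution: 1/90 per hour.
So Drone 2's rate is 1/20 − 1/90 = 7/180, meaning 180/7 hours alone.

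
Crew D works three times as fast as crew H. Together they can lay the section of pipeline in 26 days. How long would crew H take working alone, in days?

104 days

Let crew H's rate be r; then crew D's rate is 3r, so together (3 + 1)r = 4r = 1/26.
Thus r = 1/104 per day.
Crew H alone: 104 days; crew D alone: 104/3 days.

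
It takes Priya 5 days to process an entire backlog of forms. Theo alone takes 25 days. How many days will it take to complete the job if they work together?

25/6 days

With two workers the combined time is the product over the sum: 5·25/(5+25) = 125/30 = 25/6 days.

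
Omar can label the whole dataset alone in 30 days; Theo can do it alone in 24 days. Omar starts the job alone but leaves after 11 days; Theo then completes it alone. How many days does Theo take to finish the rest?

76/5 days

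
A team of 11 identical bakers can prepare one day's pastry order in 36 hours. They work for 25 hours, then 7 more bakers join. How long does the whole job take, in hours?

One baker does 1/396 of the job per hour.
After 25 hours with 11 bakers, 25/36 is done (11/36 left).
With 18 bakers the rate is 18/396 = 1/22, so the rest takes 11/36 ÷ 1/22 = 121/18 hours.
Total = 25 + 121/18 = 571/18 hours.

571/18 hours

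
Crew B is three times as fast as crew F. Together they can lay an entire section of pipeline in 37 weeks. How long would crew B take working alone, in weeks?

148/3 weeks

Let crew F's rate be r; then crew B's rate is 3r, so together (3 + 1)r = 4r = 1/37.
Thus r = 1/148 per week.
Crew F alone: 148 weeks; crew B alone: 148/3 weeks.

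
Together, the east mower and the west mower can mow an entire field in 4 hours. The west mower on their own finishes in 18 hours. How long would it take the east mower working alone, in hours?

36/7 hours

Combined rate is 1/4 per hour.
Known contribution: 1/18 per hour.
So the east mower's rate is 1/4 − 1/18 = 7/36, meaning 36/7 hours alone.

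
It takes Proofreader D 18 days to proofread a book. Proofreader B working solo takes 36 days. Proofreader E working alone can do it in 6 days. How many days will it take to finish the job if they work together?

4 days

Combined rate: 1/18 + 1/36 + 1/6 = (2 + 1 + 6)/36 = 9/36 = 1/4 per day.
Time = 1 ÷ (1/4) = 4 days.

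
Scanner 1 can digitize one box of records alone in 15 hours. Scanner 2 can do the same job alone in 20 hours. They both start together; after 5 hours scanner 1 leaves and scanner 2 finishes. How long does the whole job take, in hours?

40/3 hours

In the first 5 hours the combined rate is 7/60, so 7/12 of the job is done, leaving 5/12.
After scanner 1 leaves the rate is 1/20 per hour; the remaining 5/12 takes 25/3 hours.
Total = 5 + 25/3 = 40/3 hours.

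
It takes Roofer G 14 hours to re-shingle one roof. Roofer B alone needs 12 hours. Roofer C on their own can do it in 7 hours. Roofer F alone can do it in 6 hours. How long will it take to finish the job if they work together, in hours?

Combined rate: 1/14 + 1/12 + 1/7 + 1/6 = (6 + 7 + 12 + 14)/84 = 39/84 = 13/28 per hour.
Time = 1 ÷ (13/28) = 28/13 hours.

28/13 hours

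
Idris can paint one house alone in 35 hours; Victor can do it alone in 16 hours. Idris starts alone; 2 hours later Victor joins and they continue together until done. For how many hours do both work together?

In 2 hours Idris does 2/35 of the job, leaving 33/35.
Idris and Victor together work at 51/560 per hour, so finishing takes 33/35 ÷ 51/560 = 176/17 hours.

176/17 hours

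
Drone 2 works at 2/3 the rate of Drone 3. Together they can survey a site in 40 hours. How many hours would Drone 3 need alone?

Let Drone 3's rate be r; then Drone 2's rate is (2/3)r, so together (2/3 + 1)r = (5/3)r = 1/40.
Thus r = 3/200 per hour.
Drone 3 alone: 200/3 hours; Drone 2 alone: 100 hours.

200/3 hours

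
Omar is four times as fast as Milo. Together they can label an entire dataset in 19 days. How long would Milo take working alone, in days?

95 days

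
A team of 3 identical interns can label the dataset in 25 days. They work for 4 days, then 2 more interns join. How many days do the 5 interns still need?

63/5 days

One intern does 1/75 of the job per day.
After 4 days with 3 interns, 4/25 is done (21/25 left).
With 5 interns the rate is 5/75 = 1/15, so the rest takes 21/25 ÷ 1/15 = 63/5 days.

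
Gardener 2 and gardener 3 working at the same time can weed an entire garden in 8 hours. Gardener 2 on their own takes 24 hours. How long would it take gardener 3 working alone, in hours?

12 hours

Combined rate is 1/8 per hour.
Known contribution: 1/24 per hour.
So gardener 3's rate is 1/8 − 1/24 = 1/12, meaning 12 hours alone.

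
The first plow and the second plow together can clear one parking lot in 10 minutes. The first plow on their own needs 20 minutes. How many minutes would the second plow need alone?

20 minutes

Combined rate is 1/10 per minute.
Known contribution: 1/20 per minute.
So the second plow's rate is 1/10 − 1/20 = 1/20, meaning 20 minutes alone.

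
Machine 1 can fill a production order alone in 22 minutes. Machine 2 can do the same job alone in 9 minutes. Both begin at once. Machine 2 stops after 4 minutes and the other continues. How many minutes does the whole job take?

110/9 minutes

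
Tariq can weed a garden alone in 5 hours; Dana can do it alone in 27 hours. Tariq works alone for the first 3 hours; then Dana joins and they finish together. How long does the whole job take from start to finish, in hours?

75/16 hours

In 3 hours Tariq does 3/5 of the job, leaving 2/5.
Tariq and Dana together work at 32/135 per hour, so finishing takes 2/5 ÷ 32/135 = 27/16 hours.
Total time = 3 + 27/16 = 75/16 hours.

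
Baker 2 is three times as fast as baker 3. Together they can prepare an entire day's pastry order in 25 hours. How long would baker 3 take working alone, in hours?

Let baker 3's rate be r; then baker 2's rate is 3r, so together (3 + 1)r = 4r = 1/25.
Thus r = 1/100 per hour.
Baker 3 alone: 100 hours; baker 2 alone: 100/3 hours.

100 hours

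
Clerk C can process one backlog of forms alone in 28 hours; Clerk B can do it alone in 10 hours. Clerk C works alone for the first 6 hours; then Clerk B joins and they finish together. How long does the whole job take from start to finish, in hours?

224/19 hours

In 6 hours Clerk C does 6/28 = 3/14 of the job, leaving 11/14.
Clerk C and Clerk B together work at 19/140 per hour, so finishing takes 11/14 ÷ 19/140 = 110/19 hours.
Total time = 6 + 110/19 = 224/19 hours.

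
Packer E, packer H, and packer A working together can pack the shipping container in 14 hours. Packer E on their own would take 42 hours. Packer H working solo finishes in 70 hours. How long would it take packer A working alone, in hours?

30 hours

Combined rate is 1/14 per hour.
Known contribution: 1/42 + 1/70 = (5 + 3)/210 = 8/210 = 4/105 per hour.
So packer A's rate is 1/14 − 4/105 = 1/30, meaning 30 hours alone.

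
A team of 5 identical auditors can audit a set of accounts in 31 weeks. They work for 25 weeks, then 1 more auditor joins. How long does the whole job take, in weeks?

30 weeks

One auditor does 1/155 of the job per week.
After 25 weeks with 5 auditors, 25/31 is done (6/31 left).
With 6 auditors the rate is 6/155, so the rest takes 6/31 ÷ 6/155 = 5 weeks.
Total = 25 + 5 = 30 weeks.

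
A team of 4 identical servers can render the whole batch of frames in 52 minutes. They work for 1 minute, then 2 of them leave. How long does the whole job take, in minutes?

One server does 1/208 of the job per minute.
After 1 minute with 4 servers, 1/52 is done (51/52 left).
With 2 servers the rate is 2/208 = 1/104, so the rest takes 51/52 ÷ 1/104 = 102 minutes.
Total = 1 + 102 = 103 minutes.

103 minutes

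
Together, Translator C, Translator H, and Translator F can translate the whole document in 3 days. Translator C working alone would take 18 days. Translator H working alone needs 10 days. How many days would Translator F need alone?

Combined rate is 1/3 per day.
Known contribution: 1/18 + 1/10 = (5 + 9)/90 = 14/90 = 7/45 per day.
So Translator F's rate is 1/3 − 7/45 = 8/45, meaning 45/8 days alone.

45/8 days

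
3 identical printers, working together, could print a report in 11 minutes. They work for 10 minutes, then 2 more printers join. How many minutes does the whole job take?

53/5 minutes

One printer does 1/33 of the job per minute.
After 10 minutes with 3 printers, 10/11 is done (1/11 left).
With 5 printers the rate is 5/33, so the rest takes 1/11 ÷ 5/33 = 3/5 minutes.
Total = 10 + 3/5 = 53/5 minutes.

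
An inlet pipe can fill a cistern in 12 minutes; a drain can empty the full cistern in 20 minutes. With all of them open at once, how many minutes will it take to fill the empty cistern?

30 minutes

Net rate = 1/12 − 1/20 = (5 − 3)/60 = 2/60 = 1/30 per minute.
Filling time = 1 ÷ (1/30) = 30 minutes.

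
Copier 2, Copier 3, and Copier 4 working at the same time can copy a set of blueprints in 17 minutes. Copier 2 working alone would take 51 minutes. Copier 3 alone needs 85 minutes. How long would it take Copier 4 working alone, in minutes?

Combined rate is 1/17 per minute.
Known contribution: 1/51 + 1/85 = (5 + 3)/255 = 8/255 per minute.
So Copier 4's rate is 1/17 − 8/255 = 7/255, meaning 255/7 minutes alone.

255/7 minutes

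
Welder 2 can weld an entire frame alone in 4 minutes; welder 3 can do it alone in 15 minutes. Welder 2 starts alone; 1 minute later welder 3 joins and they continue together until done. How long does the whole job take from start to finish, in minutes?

In 1 minute welder 2 does 1/4 of the job, leaving 3/4.
Welder 2 and welder 3 together work at 19/60 per minute, so finishing takes 3/4 ÷ 19/60 = 45/19 minutes.
Total time = 1 + 45/19 = 64/19 minutes.

64/19 minutes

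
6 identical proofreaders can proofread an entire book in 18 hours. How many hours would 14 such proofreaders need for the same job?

Total work is 6·18 = 108 proofreader-hours.
With 14 proofreaders: 108/14 = 54/7 hours.

54/7 hours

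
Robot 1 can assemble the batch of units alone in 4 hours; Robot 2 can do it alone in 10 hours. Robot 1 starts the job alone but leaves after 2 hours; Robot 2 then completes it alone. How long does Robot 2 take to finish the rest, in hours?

In 2 hours Robot 1 does 2/4 = 1/2 of the job, leaving 1/2.
Robot 2 works at 1/10 per hour, so finishing takes 1/2 ÷ 1/10 = 5 hours.

5 hours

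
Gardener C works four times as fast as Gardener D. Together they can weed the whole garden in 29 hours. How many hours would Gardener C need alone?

Let Gardener D's rate be r; then Gardener C's rate is 4r, so together (4 + 1)r = 5r = 1/29.
Thus r = 1/145 per hour.
Gardener D alone: 145 hours; Gardener C alone: 145/4 hours.

145/4 hours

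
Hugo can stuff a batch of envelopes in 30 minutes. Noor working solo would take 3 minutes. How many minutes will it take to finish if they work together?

Combined rate: 1/30 + 1/3 = (1 + 10)/30 = 11/30 per minute.
Time = 1 ÷ (11/30) = 30/11 minutes.

30/11 minutes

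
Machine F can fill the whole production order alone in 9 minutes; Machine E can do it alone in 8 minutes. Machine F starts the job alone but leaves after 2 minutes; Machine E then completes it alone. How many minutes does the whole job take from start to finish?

74/9 minutes

In 2 minutes Machine F does 2/9 of the job, leaving 7/9.
Machine E works at 1/8 per minute, so finishing takes 7/9 ÷ 1/8 = 56/9 minutes.
Total time = 2 + 56/9 = 74/9 minutes.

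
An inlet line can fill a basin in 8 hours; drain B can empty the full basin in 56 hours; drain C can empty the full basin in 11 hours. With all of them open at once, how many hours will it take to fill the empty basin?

Net rate = 1/8 − 1/56 − 1/11 = (77 − 11 − 56)/616 = 10/616 = 5/308 per hour.
Filling time = 1 ÷ (5/308) = 308/5 hours.

308/5 hours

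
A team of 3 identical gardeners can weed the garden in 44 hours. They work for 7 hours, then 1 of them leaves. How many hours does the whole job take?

125/2 hours

One gardener does 1/132 of the job per hour.
After 7 hours with 3 gardeners, 7/44 is done (37/44 left).
With 2 gardeners the rate is 2/132 = 1/66, so the rest takes 37/44 ÷ 1/66 = 111/2 hours.
Total = 7 + 111/2 = 125/2 hours.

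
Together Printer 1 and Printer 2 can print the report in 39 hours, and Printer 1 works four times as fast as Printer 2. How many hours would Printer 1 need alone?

195/4 hours

Let Printer 2's rate be r; then Printer 1's rate is 4r, so together (4 + 1)r = 5r = 1/39.
Thus r = 1/195 per hour.
Printer 2 alone: 195 hours; Printer 1 alone: 195/4 hours.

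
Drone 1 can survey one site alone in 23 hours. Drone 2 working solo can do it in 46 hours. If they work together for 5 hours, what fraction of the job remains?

Combined rate: 1/23 + 1/46 = (2 + 1)/46 = 3/46 per hour.
In 5 hours they complete 5·3/46 = 15/46 of the job.
So 31/46 remains.

31/46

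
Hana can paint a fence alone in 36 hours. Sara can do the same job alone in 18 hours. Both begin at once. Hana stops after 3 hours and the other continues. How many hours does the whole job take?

In the first 3 hours the combined rate is 1/12, so 1/4 of the job is done, leaving 3/4.
After Hana leaves the rate is 1/18 per hour; the remaining 3/4 takes 27/2 hours.
Total = 3 + 27/2 = 33/2 hours.

33/2 hours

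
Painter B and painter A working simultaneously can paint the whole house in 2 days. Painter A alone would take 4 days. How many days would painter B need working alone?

Combined rate is 1/2 per day.
Known contribution: 1/4 per day.
So painter B's rate is 1/2 − 1/4 = 1/4, meaning 4 days alone.

4 days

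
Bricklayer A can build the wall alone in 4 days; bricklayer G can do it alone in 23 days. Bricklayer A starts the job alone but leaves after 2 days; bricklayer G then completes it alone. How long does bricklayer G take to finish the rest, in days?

23/2 days

In 2 days bricklayer A does 2/4 = 1/2 of the job, leaving 1/2.
Bricklayer G works at 1/23 per day, so finishing takes 1/2 ÷ 1/23 = 23/2 days.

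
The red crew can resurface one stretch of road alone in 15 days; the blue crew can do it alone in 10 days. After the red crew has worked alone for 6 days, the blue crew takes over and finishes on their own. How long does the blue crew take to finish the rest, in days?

In 6 days the red crew does 6/15 = 2/5 of the job, leaving 3/5.
The blue crew works at 1/10 per day, so finishing takes 3/5 ÷ 1/10 = 6 days.

6 days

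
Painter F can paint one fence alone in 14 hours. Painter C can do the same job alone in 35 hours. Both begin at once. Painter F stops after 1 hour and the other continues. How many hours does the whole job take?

In the first 1 hour the combined rate is 1/10, so 1/10 of the job is done, leaving 9/10.
After Painter F leaves the rate is 1/35 per hour; the remaining 9/10 takes 63/2 hours.
Total = 1 + 63/2 = 65/2 hours.

65/2 hours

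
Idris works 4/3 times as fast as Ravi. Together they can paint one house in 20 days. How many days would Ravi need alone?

Let Ravi's rate be r; then Idris's rate is (4/3)r, so together (4/3 + 1)r = (7/3)r = 1/20.
Thus r = 3/140 per day.
Ravi alone: 140/3 days; Idris alone: 35 days.

140/3 days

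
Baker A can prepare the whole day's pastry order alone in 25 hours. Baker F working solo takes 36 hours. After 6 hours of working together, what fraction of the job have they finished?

61/150

Combined rate: 1/25 + 1/36 = (36 + 25)/900 = 61/900 per hour.
In 6 hours they complete 6·61/900 = 61/150 of the job.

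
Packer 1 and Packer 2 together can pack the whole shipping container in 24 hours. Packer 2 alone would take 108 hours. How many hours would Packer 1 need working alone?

Combined rate is 1/24 per hour.
Known contribution: 1/108 per hour.
So Packer 1's rate is 1/24 − 1/108 = 7/216, meaning 216/7 hours alone.

216/7 hours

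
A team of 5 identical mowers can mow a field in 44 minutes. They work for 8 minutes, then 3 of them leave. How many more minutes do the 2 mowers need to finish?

90 minutes

One mower does 1/220 of the job per minute.
After 8 minutes with 5 mowers, 2/11 is done (9/11 left).
With 2 mowers the rate is 2/220 = 1/110, so the rest takes 9/11 ÷ 1/110 = 90 minutes.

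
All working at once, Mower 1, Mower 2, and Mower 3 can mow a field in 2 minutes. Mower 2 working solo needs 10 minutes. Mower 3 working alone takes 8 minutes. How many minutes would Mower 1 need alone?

Combined rate is 1/2 per minute.
Known contribution: 1/10 + 1/8 = (4 + 5)/40 = 9/40 per minute.
So Mower 1's rate is 1/2 − 9/40 = 11/40, meaning 40/11 minutes alone.

40/11 minutes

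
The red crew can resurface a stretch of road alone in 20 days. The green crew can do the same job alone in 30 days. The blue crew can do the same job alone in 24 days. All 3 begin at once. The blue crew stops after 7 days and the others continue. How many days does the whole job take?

17/2 days

In the first 7 days the combined rate is 1/8, so 7/8 of the job is done, leaving 1/8.
After the blue crew leaves the rate is 1/12 per day; the remaining 1/8 takes 3/2 days.
Total = 7 + 3/2 = 17/2 days.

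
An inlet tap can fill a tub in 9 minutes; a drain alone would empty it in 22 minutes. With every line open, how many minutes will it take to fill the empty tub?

Net rate = 1/9 − 1/22 = (22 − 9)/198 = 13/198 per minute.
Filling time = 1 ÷ (13/198) = 198/13 minutes.

198/13 minutes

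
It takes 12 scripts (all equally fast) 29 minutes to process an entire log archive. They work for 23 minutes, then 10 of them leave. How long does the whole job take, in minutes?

59 minutes

One script does 1/348 of the job per minute.
After 23 minutes with 12 scripts, 23/29 is done (6/29 left).
With 2 scripts the rate is 2/348 = 1/174, so the rest takes 6/29 ÷ 1/174 = 36 minutes.
Total = 23 + 36 = 59 minutes.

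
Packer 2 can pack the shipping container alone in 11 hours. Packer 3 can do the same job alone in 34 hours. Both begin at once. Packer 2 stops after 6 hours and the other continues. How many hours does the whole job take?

In the first 6 hours the combined rate is 45/374, so 135/187 of the job is done, leaving 52/187.
After packer 2 leaves the rate is 1/34 per hour; the remaining 52/187 takes 104/11 hours.
Total = 6 + 104/11 = 170/11 hours.

170/11 hours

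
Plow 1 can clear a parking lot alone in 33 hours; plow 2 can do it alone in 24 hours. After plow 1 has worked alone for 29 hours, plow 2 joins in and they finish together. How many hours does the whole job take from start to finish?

In 29 hours plow 1 does 29/33 of the job, leaving 4/33.
Plow 1 and plow 2 together work at 19/264 per hour, so finishing takes 4/33 ÷ 19/264 = 32/19 hours.
Total time = 29 + 32/19 = 583/19 hours.

583/19 hours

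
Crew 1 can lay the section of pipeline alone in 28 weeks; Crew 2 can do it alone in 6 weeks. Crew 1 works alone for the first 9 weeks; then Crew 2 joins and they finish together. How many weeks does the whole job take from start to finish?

210/17 weeks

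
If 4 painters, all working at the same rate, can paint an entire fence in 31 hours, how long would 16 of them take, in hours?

31/4 hours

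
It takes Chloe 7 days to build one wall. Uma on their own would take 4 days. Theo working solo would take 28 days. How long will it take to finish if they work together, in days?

7/3 days

Combined rate: 1/7 + 1/4 + 1/28 = (4 + 7 + 1)/28 = 12/28 = 3/7 per day.
Time = 1 ÷ (3/7) = 7/3 days.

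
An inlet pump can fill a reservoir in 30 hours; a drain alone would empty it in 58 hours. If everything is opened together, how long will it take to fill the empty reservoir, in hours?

435/7 hours

Net rate = 1/30 − 1/58 = (29 − 15)/870 = 14/870 = 7/435 per hour.
Filling time = 1 ÷ (7/435) = 435/7 hours.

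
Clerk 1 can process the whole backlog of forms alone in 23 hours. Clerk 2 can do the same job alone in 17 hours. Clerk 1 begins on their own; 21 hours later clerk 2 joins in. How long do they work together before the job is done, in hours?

17/20 hours

In the first 21 hours clerk 1 alone does 21/23 of the job, leaving 2/23.
Once everyone is working, combined rate: 1/23 + 1/17 = (17 + 23)/391 = 40/391 per hour.
Remaining 2/23 at 40/391 per hour takes 17/20 hours.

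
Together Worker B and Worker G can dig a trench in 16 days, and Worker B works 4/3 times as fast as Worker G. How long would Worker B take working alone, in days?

28 days

Let Worker G's rate be r; then Worker B's rate is (4/3)r, so together (4/3 + 1)r = (7/3)r = 1/16.
Thus r = 3/112 per day.
Worker G alone: 112/3 days; Worker B alone: 28 days.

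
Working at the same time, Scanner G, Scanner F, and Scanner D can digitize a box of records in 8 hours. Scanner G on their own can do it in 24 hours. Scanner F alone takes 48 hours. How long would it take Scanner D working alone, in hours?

Combined rate is 1/8 per hour.
Known contribution: 1/24 + 1/48 = (2 + 1)/48 = 3/48 = 1/16 per hour.
So Scanner D's rate is 1/8 − 1/16 = 1/16, meaning 16 hours alone.

16 hours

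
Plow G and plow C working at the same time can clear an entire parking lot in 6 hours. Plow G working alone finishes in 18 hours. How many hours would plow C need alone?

Combined rate is 1/6 per hour.
Known contribution: 1/18 per hour.
So plow C's rate is 1/6 − 1/18 = 1/9, meaning 9 hours alone.

9 hours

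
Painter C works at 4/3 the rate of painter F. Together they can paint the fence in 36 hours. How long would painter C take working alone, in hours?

63 hours

Let painter F's rate be r; then painter C's rate is (4/3)r, so together (4/3 + 1)r = (7/3)r = 1/36.
Thus r = 1/84 per hour.
Painter F alone: 84 hours; painter C alone: 63 hours.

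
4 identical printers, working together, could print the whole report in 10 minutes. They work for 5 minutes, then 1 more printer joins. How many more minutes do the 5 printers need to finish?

One printer does 1/40 of the job per minute.
After 5 minutes with 4 printers, 1/2 is done (1/2 left).
With 5 printers the rate is 5/40 = 1/8, so the rest takes 1/2 ÷ 1/8 = 4 minutes.

4 minutes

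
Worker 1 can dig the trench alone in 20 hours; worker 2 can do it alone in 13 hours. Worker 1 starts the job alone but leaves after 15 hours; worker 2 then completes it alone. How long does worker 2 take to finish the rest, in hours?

In 15 hours worker 1 does 15/20 = 3/4 of the job, leaving 1/4.
Worker 2 works at 1/13 per hour, so finishing takes 1/4 ÷ 1/13 = 13/4 hours.

13/4 hours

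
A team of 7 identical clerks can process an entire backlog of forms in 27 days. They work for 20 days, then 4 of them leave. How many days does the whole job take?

One clerk does 1/189 of the job per day.
After 20 days with 7 clerks, 20/27 is done (7/27 left).
With 3 clerks the rate is 3/189 = 1/63, so the rest takes 7/27 ÷ 1/63 = 49/3 days.
Total = 20 + 49/3 = 109/3 days.

109/3 days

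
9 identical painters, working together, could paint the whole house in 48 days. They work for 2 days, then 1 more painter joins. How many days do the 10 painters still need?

207/5 days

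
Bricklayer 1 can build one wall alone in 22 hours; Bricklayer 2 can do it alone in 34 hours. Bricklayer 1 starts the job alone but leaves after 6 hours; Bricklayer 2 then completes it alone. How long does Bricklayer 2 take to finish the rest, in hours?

272/11 hours

In 6 hours Bricklayer 1 does 6/22 = 3/11 of the job, leaving 8/11.
Bricklayer 2 works at 1/34 per hour, so finishing takes 8/11 ÷ 1/34 = 272/11 hours.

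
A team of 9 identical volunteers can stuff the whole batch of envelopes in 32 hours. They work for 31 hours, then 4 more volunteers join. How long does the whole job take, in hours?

412/13 hours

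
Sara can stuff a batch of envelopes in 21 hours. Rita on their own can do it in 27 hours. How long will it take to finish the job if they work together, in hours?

189/16 hours

With two workers the combined time is the product over the sum: 21·27/(21+27) = 567/48 = 189/16 hours.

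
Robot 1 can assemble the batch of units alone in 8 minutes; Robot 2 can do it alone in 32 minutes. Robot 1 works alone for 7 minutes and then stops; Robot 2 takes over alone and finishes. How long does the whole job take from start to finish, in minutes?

11 minutes

In 7 minutes Robot 1 does 7/8 of the job, leaving 1/8.
Robot 2 works at 1/32 per minute, so finishing takes 1/8 ÷ 1/32 = 4 minutes.
Total time = 7 + 4 = 11 minutes.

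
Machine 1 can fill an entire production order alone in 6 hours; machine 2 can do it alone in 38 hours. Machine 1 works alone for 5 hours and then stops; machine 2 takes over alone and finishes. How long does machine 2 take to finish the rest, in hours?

19/3 hours

In 5 hours machine 1 does 5/6 of the job, leaving 1/6.
Machine 2 works at 1/38 per hour, so finishing takes 1/6 ÷ 1/38 = 19/3 hours.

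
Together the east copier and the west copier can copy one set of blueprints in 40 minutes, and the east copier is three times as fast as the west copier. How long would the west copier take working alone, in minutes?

160 minutes

Let the west copier's rate be r; then the east copier's rate is 3r, so together (3 + 1)r = 4r = 1/40.
Thus r = 1/160 per minute.
The west copier alone: 160 minutes; the east copier alone: 160/3 minutes.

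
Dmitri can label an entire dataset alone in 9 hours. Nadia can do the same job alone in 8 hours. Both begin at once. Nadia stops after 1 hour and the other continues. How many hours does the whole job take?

63/8 hours

In the first 1 hour the combined rate is 17/72, so 17/72 of the job is done, leaving 55/72.
After Nadia leaves the rate is 1/9 per hour; the remaining 55/72 takes 55/8 hours.
Total = 1 + 55/8 = 63/8 hours.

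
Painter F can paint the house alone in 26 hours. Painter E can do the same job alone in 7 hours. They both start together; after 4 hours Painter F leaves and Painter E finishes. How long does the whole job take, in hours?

77/13 hours

In the first 4 hours the combined rate is 33/182, so 66/91 of the job is done, leaving 25/91.
After Painter F leaves the rate is 1/7 per hour; the remaining 25/91 takes 25/13 hours.
Total = 4 + 25/13 = 77/13 hours.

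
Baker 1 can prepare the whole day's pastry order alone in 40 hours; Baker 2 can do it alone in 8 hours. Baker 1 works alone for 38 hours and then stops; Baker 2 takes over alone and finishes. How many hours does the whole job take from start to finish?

192/5 hours

In 38 hours Baker 1 does 38/40 = 19/20 of the job, leaving 1/20.
Baker 2 works at 1/8 per hour, so finishing takes 1/20 ÷ 1/8 = 2/5 hours.
Total time = 38 + 2/5 = 192/5 hours.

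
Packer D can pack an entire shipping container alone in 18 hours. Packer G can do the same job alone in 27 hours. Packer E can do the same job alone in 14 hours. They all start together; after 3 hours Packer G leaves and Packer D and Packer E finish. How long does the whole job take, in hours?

7 hours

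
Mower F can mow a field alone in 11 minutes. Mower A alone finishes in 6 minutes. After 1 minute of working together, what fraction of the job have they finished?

17/66

Combined rate: 1/11 + 1/6 = (6 + 11)/66 = 17/66 per minute.
In 1 minute they complete 1·17/66 = 17/66 of the job.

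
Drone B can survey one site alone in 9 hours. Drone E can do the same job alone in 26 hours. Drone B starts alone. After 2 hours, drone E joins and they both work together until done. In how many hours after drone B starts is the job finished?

In the first 2 hours drone B alone does 2/9 of the job, leaving 7/9.
Once everyone is working, combined rate: 1/9 + 1/26 = (26 + 9)/234 = 35/234 per hour.
Remaining 7/9 at 35/234 per hour takes 26/5 hours.
Total from the start = 2 + 26/5 = 36/5 hours.

36/5 hours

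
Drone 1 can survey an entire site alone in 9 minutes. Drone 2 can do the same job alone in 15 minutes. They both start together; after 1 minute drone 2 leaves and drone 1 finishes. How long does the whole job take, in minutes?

42/5 minutes

In the first 1 minute the combined rate is 8/45, so 8/45 of the job is done, leaving 37/45.
After drone 2 leaves the rate is 1/9 per minute; the remaining 37/45 takes 37/5 minutes.
Total = 1 + 37/5 = 42/5 minutes.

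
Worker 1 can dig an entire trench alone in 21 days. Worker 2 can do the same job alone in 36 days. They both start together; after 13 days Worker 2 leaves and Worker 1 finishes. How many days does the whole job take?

In the first 13 days the combined rate is 19/252, so 247/252 of the job is done, leaving 5/252.
After Worker 2 leaves the rate is 1/21 per day; the remaining 5/252 takes 5/12 days.
Total = 13 + 5/12 = 161/12 days.

161/12 days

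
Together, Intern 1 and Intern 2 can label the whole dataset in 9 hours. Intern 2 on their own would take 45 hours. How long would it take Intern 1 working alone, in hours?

45/4 hours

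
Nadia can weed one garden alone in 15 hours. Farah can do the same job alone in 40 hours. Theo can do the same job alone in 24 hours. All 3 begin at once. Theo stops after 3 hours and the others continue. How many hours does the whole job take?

105/11 hours

In the first 3 hours the combined rate is 2/15, so 2/5 of the job is done, leaving 3/5.
After Theo leaves the rate is 11/120 per hour; the remaining 3/5 takes 72/11 hours.
Total = 3 + 72/11 = 105/11 hours.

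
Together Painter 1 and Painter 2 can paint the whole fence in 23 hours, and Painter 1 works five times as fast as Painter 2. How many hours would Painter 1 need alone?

138/5 hours

Let Painter 2's rate be r; then Painter 1's rate is 5r, so together (5 + 1)r = 6r = 1/23.
Thus r = 1/138 per hour.
Painter 2 alone: 138 hours; Painter 1 alone: 138/5 hours.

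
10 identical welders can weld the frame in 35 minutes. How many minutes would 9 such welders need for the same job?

Total work is 10·35 = 350 welder-minutes.
With 9 welders: 350/9 minutes.

350/9 minutes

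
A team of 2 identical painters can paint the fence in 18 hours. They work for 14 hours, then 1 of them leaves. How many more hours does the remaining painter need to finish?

8 hours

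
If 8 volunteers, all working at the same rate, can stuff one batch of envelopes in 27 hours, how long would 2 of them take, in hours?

108 hours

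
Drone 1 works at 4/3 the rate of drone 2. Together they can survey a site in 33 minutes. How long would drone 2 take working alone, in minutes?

77 minutes

Let drone 2's rate be r; then drone 1's rate is (4/3)r, so together (4/3 + 1)r = (7/3)r = 1/33.
Thus r = 1/77 per minute.
Drone 2 alone: 77 minutes; drone 1 alone: 231/4 minutes.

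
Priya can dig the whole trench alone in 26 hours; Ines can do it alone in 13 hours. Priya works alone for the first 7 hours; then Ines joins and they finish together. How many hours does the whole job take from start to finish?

40/3 hours

In 7 hours Priya does 7/26 of the job, leaving 19/26.
Priya and Ines together work at 3/26 per hour, so finishing takes 19/26 ÷ 3/26 = 19/3 hours.
Total time = 7 + 19/3 = 40/3 hours.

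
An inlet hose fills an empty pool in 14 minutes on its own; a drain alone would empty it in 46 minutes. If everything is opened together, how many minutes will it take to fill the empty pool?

Net rate = 1/14 − 1/46 = (23 − 7)/322 = 16/322 = 8/161 per minute.
Filling time = 1 ÷ (8/161) = 161/8 minutes.

161/8 minutes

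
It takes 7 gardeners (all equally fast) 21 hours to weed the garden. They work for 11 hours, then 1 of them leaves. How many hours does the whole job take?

68/3 hours

One gardener does 1/147 of the job per hour.
After 11 hours with 7 gardeners, 11/21 is done (10/21 left).
With 6 gardeners the rate is 6/147 = 2/49, so the rest takes 10/21 ÷ 2/49 = 35/3 hours.
Total = 11 + 35/3 = 68/3 hours.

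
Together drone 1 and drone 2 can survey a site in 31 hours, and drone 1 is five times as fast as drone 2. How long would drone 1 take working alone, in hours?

Let drone 2's rate be r; then drone 1's rate is 5r, so together (5 + 1)r = 6r = 1/31.
Thus r = 1/186 per hour.
Drone 2 alone: 186 hours; drone 1 alone: 186/5 hours.

186/5 hours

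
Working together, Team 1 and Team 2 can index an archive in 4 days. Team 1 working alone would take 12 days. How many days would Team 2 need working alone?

6 days

Combined rate is 1/4 per day.
Known contribution: 1/12 per day.
So Team 2's rate is 1/4 − 1/12 = 1/6, meaning 6 days alone.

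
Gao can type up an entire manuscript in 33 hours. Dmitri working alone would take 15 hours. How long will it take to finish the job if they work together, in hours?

165/16 hours

Combined rate: 1/33 + 1/15 = (5 + 11)/165 = 16/165 per hour.
Time = 1 ÷ (16/165) = 165/16 hours.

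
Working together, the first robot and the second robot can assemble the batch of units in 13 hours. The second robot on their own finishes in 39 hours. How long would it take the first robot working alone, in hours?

Combined rate is 1/13 per hour.
Known contribution: 1/39 per hour.
So the first robot's rate is 1/13 − 1/39 = 2/39, meaning 39/2 hours alone.

39/2 hours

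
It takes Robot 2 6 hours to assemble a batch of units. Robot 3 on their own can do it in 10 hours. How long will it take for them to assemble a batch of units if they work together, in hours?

15/4 hours

Combined rate: 1/6 + 1/10 = (5 + 3)/30 = 8/30 = 4/15 per hour.
Time = 1 ÷ (4/15) = 15/4 hours.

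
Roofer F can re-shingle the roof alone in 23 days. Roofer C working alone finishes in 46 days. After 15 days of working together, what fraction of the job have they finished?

Combined rate: 1/23 + 1/46 = (2 + 1)/46 = 3/46 per day.
In 15 days they complete 15·3/46 = 45/46 of the job.

45/46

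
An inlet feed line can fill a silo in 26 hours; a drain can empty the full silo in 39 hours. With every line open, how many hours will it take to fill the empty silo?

78 hours

Net rate = 1/26 − 1/39 = (3 − 2)/78 = 1/78 per hour.
Filling time = 1 ÷ (1/78) = 78 hours.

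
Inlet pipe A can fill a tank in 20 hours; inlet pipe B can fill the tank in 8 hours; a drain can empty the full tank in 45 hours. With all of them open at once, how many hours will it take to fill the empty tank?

Net rate = 1/20 + 1/8 − 1/45 = (18 + 45 − 8)/360 = 55/360 = 11/72 per hour.
Filling time = 1 ÷ (11/72) = 72/11 hours.

72/11 hours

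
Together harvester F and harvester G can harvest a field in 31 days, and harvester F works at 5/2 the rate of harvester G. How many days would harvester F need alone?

217/5 days

Let harvester G's rate be r; then harvester F's rate is (5/2)r, so together (5/2 + 1)r = (7/2)r = 1/31.
Thus r = 2/217 per day.
Harvester G alone: 217/2 days; harvester F alone: 217/5 days.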